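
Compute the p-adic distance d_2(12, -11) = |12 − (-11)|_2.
d_2(12, -11) = 1

Step 1 — x − y = 12 − (-11) = 23. Step 2 — v_2(23) = 0 (factor: 23 = (2^0 · 23); the sign does not affect v_p). Step 3 — |x − y|_2 = 2^{0} = 1.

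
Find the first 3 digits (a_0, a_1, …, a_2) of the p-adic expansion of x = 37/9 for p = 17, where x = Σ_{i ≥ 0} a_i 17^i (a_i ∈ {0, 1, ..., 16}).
(a_0, …, a_2) = (6, 15, 1)

v_17(37/9) = 0 (numerator and denominator both coprime to 17), so x ∈ ℤ_17^×. Compute digits iteratively via a_i = x_i mod 17, x_{i+1} = (x_i − a_i)/17, with x_0 = x:
  x_0 = 37/9;  a_0 = 6;  x_1 = (x_0 − 6)/17 = -1/9
  x_1 = -1/9;  a_1 = 15;  x_2 = (x_1 − 15)/17 = -8/9
  x_2 = -8/9;  a_2 = 1;  x_3 = (x_2 − 1)/17 = -1/9
Digits: (6, 15, 1).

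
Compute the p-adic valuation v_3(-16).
v_3(-16) = 0

v_3(n) is the largest exponent k such that 3^k divides n. Factor out: -16 = -3^0 · 16. (Sign doesn't affect v_p.) So v_3(-16) = 0.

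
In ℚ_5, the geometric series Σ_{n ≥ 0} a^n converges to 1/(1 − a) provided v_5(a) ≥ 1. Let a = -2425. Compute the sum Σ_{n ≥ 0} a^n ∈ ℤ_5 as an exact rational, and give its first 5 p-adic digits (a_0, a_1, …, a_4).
Σ a^n = 1/(1 − a) = 1/2426;  first 5 digits = (1, 0, 3, 0, 0)

v_5(a) = 2 ≥ 1, so the series converges in ℤ_5 to 1/(1 − a) = 1/(1 − (-2425)) = 1/2426. Expand this rational in ℤ_5: compute digits iteratively via d_i = x_i mod 5, x_{i+1} = (x_i − d_i)/5. The first 5 digits are (1, 0, 3, 0, 0).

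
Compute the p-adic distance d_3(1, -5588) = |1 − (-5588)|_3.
d_3(1, -5588) = 1/243

Step 1 — x − y = 1 − (-5588) = 5589. Step 2 — v_3(5589) = 5 (factor: 5589 = (3^5 · 23); the sign does not affect v_p). Step 3 — |x − y|_3 = 3^{-5} = 1/243.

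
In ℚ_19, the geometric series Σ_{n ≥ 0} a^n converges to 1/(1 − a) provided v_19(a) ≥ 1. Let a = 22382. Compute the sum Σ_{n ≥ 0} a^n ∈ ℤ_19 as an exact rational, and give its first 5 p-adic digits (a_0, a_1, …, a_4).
Σ a^n = 1/(1 − a) = -1/22381;  first 5 digits = (1, 0, 5, 3, 6)

v_19(a) = 2 ≥ 1, so the series converges in ℤ_19 to 1/(1 − a) = 1/(1 − 22382) = -1/22381. Expand this rational in ℤ_19: compute digits iteratively via d_i = x_i mod 19, x_{i+1} = (x_i − d_i)/19. The first 5 digits are (1, 0, 5, 3, 6).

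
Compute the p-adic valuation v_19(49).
v_19(49) = 0

v_19(n) is the largest exponent k such that 19^k divides n. Factor out: 49 = 19^0 · 49. (Sign doesn't affect v_p.) So v_19(49) = 0.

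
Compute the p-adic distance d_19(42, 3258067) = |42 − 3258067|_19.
d_19(42, 3258067) = 1/130321

Step 1 — x − y = 42 − 3258067 = -3258025. Step 2 — v_19(-3258025) = 4 (factor: -3258025 = −(19^4 · 25); the sign does not affect v_p). Step 3 — |x − y|_19 = 19^{-4} = 1/130321.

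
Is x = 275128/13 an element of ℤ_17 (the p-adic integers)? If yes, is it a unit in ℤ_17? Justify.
x ∈ ℤ_17 but not a unit; v_17(x) = 3 > 0

ℤ_17 = {x ∈ ℚ_17 : v_17(x) ≥ 0} and ℤ_17^× = {x ∈ ℤ_17 : v_17(x) = 0}. Here v_17(275128/13) = v_17(num) − v_17(den) = 3; compare against these criteria.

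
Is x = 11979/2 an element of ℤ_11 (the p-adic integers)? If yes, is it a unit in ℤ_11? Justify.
x ∈ ℤ_11 but not a unit; v_11(x) = 3 > 0

ℤ_11 = {x ∈ ℚ_11 : v_11(x) ≥ 0} and ℤ_11^× = {x ∈ ℤ_11 : v_11(x) = 0}. Here v_11(11979/2) = v_11(num) − v_11(den) = 3; compare against these criteria.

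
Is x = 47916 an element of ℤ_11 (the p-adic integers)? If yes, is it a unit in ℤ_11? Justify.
x ∈ ℤ_11 but not a unit; v_11(x) = 3 > 0

ℤ_11 = {x ∈ ℚ_11 : v_11(x) ≥ 0} and ℤ_11^× = {x ∈ ℤ_11 : v_11(x) = 0}. Here v_11(47916) = v_11(num) − v_11(den) = 3; compare against these criteria.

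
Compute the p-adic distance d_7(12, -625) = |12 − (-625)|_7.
d_7(12, -625) = 1/49

Step 1 — x − y = 12 − (-625) = 637. Step 2 — v_7(637) = 2 (factor: 637 = (7^2 · 13); the sign does not affect v_p). Step 3 — |x − y|_7 = 7^{-2} = 1/49.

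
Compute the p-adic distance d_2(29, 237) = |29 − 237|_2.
d_2(29, 237) = 1/16

Step 1 — x − y = 29 − 237 = -208. Step 2 — v_2(-208) = 4 (factor: -208 = −(2^4 · 13); the sign does not affect v_p). Step 3 — |x − y|_2 = 2^{-4} = 1/16.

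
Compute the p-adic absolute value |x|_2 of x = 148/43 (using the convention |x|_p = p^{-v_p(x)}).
|148/43|_2 = 1/4

Step 1 — compute v_2(x) by factoring powers of 2 out of the numerator and denominator: v_2(148/43) = 2. Step 2 — apply |x|_p = p^{-v_p(x)} = 2^{-2} = 1/4.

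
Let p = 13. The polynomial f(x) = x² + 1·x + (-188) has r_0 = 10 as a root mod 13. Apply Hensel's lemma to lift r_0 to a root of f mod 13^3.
r_2 = 1245 (mod 2197)

Hensel: r_{i+1} = r_i − f(r_i)·(f′(r_i))^{-1} mod 13^{i+2}, f′(x) = 2x + 1. Iterate:
  r_0 = 10 (mod 13)
  r_1 = 62 (mod 169)
  r_2 = 1245 (mod 2197)
Final: r = 1245 satisfies f(r) ≡ 0 mod 13^3.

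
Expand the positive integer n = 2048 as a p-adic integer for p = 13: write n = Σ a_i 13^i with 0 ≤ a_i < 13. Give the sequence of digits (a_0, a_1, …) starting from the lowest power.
(a_0, a_1, …) = (7, 1, 12)

Repeated division by 13 gives the digits low-to-high: 2048 = 7 + 1·13^1 + 12·13^2. Digit sequence: (7, 1, 12).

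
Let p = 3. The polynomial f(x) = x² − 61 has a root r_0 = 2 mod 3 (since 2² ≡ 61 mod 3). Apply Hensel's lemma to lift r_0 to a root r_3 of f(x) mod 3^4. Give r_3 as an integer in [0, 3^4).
r_3 = 41 (mod 81)

Hensel's recurrence: r_{i+1} = r_i − f(r_i)·(f′(r_i))^{-1} mod 3^{i+2}, with f′(x) = 2x. Iterate:
  r_0 = 2 (mod 3)
  r_1 = 5 (mod 9)
  r_2 = 14 (mod 27)
  r_3 = 41 (mod 81)
Final: r_3 = 41, and one checks f(r_3) ≡ 0 mod 3^4.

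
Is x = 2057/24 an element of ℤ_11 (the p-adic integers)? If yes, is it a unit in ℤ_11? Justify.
x ∈ ℤ_11 but not a unit; v_11(x) = 2 > 0

ℤ_11 = {x ∈ ℚ_11 : v_11(x) ≥ 0} and ℤ_11^× = {x ∈ ℤ_11 : v_11(x) = 0}. Here v_11(2057/24) = v_11(num) − v_11(den) = 2; compare against these criteria.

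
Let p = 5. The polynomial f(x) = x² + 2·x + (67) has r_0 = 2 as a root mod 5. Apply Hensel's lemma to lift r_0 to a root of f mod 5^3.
r_2 = 52 (mod 125)

Hensel: r_{i+1} = r_i − f(r_i)·(f′(r_i))^{-1} mod 5^{i+2}, f′(x) = 2x + 2. Iterate:
  r_0 = 2 (mod 5)
  r_1 = 2 (mod 25)
  r_2 = 52 (mod 125)
Final: r = 52 satisfies f(r) ≡ 0 mod 5^3.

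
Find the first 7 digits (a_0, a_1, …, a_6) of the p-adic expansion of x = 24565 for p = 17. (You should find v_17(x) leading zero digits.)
(a_0, …, a_6) = (0, 0, 0, 5, 0, 0, 0)

v_17(24565) = 3, so a_0 = ... = a_2 = 0. Factor out: x = 17^3 · u with u = 5 a unit in ℤ_17. Expand u iteratively via a_{v+i} = u_i mod 17, u_{i+1} = (u_i − a_{v+i})/17:
  u_0 = 5;  a_3 = 5;  u_1 = (u_0 − 5)/17 = 0
  u_1 = 0;  a_4 = 0;  u_2 = (u_1 − 0)/17 = 0
  u_2 = 0;  a_5 = 0;  u_3 = (u_2 − 0)/17 = 0
  u_3 = 0;  a_6 = 0;  u_4 = (u_3 − 0)/17 = 0
Digits: (0, 0, 0, 5, 0, 0, 0).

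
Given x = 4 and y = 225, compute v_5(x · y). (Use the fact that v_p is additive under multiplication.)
v_5(900) = 2

v_p(x) = 0 (factor: 4 = 5^0 · 4); v_p(y) = 2 (factor: 225 = 5^2 · 9). Additivity: v_p(xy) = v_p(x) + v_p(y) = 0 + 2 = 2. (Direct check: xy = 900 = 5^2 · (36).)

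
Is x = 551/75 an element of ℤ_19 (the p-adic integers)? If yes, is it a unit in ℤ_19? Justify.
x ∈ ℤ_19 but not a unit; v_19(x) = 1 > 0

ℤ_19 = {x ∈ ℚ_19 : v_19(x) ≥ 0} and ℤ_19^× = {x ∈ ℤ_19 : v_19(x) = 0}. Here v_19(551/75) = v_19(num) − v_19(den) = 1; compare against these criteria.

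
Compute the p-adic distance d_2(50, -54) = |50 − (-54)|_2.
d_2(50, -54) = 1/8

Step 1 — x − y = 50 − (-54) = 104. Step 2 — v_2(104) = 3 (factor: 104 = (2^3 · 13); the sign does not affect v_p). Step 3 — |x − y|_2 = 2^{-3} = 1/8.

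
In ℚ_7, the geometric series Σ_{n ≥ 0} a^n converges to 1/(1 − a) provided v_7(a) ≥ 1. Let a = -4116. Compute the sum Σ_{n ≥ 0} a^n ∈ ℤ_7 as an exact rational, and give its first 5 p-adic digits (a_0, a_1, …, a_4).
Σ a^n = 1/(1 − a) = 1/4117;  first 5 digits = (1, 0, 0, 2, 5)

v_7(a) = 3 ≥ 1, so the series converges in ℤ_7 to 1/(1 − a) = 1/(1 − (-4116)) = 1/4117. Expand this rational in ℤ_7: compute digits iteratively via d_i = x_i mod 7, x_{i+1} = (x_i − d_i)/7. The first 5 digits are (1, 0, 0, 2, 5).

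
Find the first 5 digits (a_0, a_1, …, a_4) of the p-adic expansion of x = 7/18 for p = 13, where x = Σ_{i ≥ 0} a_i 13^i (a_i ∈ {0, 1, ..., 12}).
(a_0, …, a_4) = (4, 12, 7, 3, 12)

v_13(7/18) = 0 (numerator and denominator both coprime to 13), so x ∈ ℤ_13^×. Compute digits iteratively via a_i = x_i mod 13, x_{i+1} = (x_i − a_i)/13, with x_0 = x:
  x_0 = 7/18;  a_0 = 4;  x_1 = (x_0 − 4)/13 = -5/18
  x_1 = -5/18;  a_1 = 12;  x_2 = (x_1 − 12)/13 = -17/18
  x_2 = -17/18;  a_2 = 7;  x_3 = (x_2 − 7)/13 = -11/18
  x_3 = -11/18;  a_3 = 3;  x_4 = (x_3 − 3)/13 = -5/18
  x_4 = -5/18;  a_4 = 12;  x_5 = (x_4 − 12)/13 = -17/18
Digits: (4, 12, 7, 3, 12).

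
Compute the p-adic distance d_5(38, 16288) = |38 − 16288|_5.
d_5(38, 16288) = 1/625

Step 1 — x − y = 38 − 16288 = -16250. Step 2 — v_5(-16250) = 4 (factor: -16250 = −(5^4 · 26); the sign does not affect v_p). Step 3 — |x − y|_5 = 5^{-4} = 1/625.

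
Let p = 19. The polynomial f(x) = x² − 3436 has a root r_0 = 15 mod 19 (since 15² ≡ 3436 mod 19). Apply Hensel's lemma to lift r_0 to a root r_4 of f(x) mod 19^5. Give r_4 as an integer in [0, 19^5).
r_4 = 748824 (mod 2476099)

Hensel's recurrence: r_{i+1} = r_i − f(r_i)·(f′(r_i))^{-1} mod 19^{i+2}, with f′(x) = 2x. Iterate:
  r_0 = 15 (mod 19)
  r_1 = 110 (mod 361)
  r_2 = 1193 (mod 6859)
  r_3 = 97219 (mod 130321)
  r_4 = 748824 (mod 2476099)
Final: r_4 = 748824, and one checks f(r_4) ≡ 0 mod 19^5.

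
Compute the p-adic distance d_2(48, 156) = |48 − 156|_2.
d_2(48, 156) = 1/4

Step 1 — x − y = 48 − 156 = -108. Step 2 — v_2(-108) = 2 (factor: -108 = −(2^2 · 27); the sign does not affect v_p). Step 3 — |x − y|_2 = 2^{-2} = 1/4.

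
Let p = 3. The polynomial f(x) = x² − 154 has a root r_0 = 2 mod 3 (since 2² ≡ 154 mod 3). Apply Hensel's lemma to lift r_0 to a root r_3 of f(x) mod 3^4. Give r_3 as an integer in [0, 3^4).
r_3 = 44 (mod 81)

Hensel's recurrence: r_{i+1} = r_i − f(r_i)·(f′(r_i))^{-1} mod 3^{i+2}, with f′(x) = 2x. Iterate:
  r_0 = 2 (mod 3)
  r_1 = 8 (mod 9)
  r_2 = 17 (mod 27)
  r_3 = 44 (mod 81)
Final: r_3 = 44, and one checks f(r_3) ≡ 0 mod 3^4.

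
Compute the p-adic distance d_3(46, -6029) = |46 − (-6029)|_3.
d_3(46, -6029) = 1/243

Step 1 — x − y = 46 − (-6029) = 6075. Step 2 — v_3(6075) = 5 (factor: 6075 = (3^5 · 25); the sign does not affect v_p). Step 3 — |x − y|_3 = 3^{-5} = 1/243.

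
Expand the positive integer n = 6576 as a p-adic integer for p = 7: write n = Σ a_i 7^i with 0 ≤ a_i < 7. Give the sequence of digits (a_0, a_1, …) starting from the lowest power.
(a_0, a_1, …) = (3, 1, 1, 5, 2)

Repeated division by 7 gives the digits low-to-high: 6576 = 3 + 1·7^1 + 1·7^2 + 5·7^3 + 2·7^4. Digit sequence: (3, 1, 1, 5, 2).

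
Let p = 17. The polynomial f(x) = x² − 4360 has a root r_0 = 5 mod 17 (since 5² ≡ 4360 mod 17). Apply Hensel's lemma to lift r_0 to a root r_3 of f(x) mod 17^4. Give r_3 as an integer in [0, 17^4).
r_3 = 42199 (mod 83521)

Hensel's recurrence: r_{i+1} = r_i − f(r_i)·(f′(r_i))^{-1} mod 17^{i+2}, with f′(x) = 2x. Iterate:
  r_0 = 5 (mod 17)
  r_1 = 5 (mod 289)
  r_2 = 2895 (mod 4913)
  r_3 = 42199 (mod 83521)
Final: r_3 = 42199, and one checks f(r_3) ≡ 0 mod 17^4.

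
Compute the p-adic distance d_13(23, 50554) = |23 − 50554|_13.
d_13(23, 50554) = 1/2197

Step 1 — x − y = 23 − 50554 = -50531. Step 2 — v_13(-50531) = 3 (factor: -50531 = −(13^3 · 23); the sign does not affect v_p). Step 3 — |x − y|_13 = 13^{-3} = 1/2197.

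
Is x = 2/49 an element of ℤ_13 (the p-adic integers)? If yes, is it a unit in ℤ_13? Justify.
x ∈ ℤ_13^× (unit); v_13(x) = 0

ℤ_13 = {x ∈ ℚ_13 : v_13(x) ≥ 0} and ℤ_13^× = {x ∈ ℤ_13 : v_13(x) = 0}. Here v_13(2/49) = v_13(num) − v_13(den) = 0; compare against these criteria.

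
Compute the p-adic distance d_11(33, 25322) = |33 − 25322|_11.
d_11(33, 25322) = 1/1331

Step 1 — x − y = 33 − 25322 = -25289. Step 2 — v_11(-25289) = 3 (factor: -25289 = −(11^3 · 19); the sign does not affect v_p). Step 3 — |x − y|_11 = 11^{-3} = 1/1331.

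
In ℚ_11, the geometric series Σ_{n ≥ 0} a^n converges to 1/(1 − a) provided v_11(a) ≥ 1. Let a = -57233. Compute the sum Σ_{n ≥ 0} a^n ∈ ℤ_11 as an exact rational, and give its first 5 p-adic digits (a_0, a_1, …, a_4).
Σ a^n = 1/(1 − a) = 1/57234;  first 5 digits = (1, 0, 0, 1, 7)

v_11(a) = 3 ≥ 1, so the series converges in ℤ_11 to 1/(1 − a) = 1/(1 − (-57233)) = 1/57234. Expand this rational in ℤ_11: compute digits iteratively via d_i = x_i mod 11, x_{i+1} = (x_i − d_i)/11. The first 5 digits are (1, 0, 0, 1, 7).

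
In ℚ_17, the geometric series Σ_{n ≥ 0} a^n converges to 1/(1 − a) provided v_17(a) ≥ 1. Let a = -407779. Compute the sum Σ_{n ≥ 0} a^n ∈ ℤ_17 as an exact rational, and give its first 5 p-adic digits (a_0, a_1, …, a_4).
Σ a^n = 1/(1 − a) = 1/407780;  first 5 digits = (1, 0, 0, 2, 12)

v_17(a) = 3 ≥ 1, so the series converges in ℤ_17 to 1/(1 − a) = 1/(1 − (-407779)) = 1/407780. Expand this rational in ℤ_17: compute digits iteratively via d_i = x_i mod 17, x_{i+1} = (x_i − d_i)/17. The first 5 digits are (1, 0, 0, 2, 12).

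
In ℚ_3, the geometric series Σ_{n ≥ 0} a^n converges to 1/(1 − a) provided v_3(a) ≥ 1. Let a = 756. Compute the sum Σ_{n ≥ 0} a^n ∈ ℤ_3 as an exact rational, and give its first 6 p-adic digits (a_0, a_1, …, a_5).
Σ a^n = 1/(1 − a) = -1/755;  first 6 digits = (1, 0, 0, 1, 0, 0)

v_3(a) = 3 ≥ 1, so the series converges in ℤ_3 to 1/(1 − a) = 1/(1 − 756) = -1/755. Expand this rational in ℤ_3: compute digits iteratively via d_i = x_i mod 3, x_{i+1} = (x_i − d_i)/3. The first 6 digits are (1, 0, 0, 1, 0, 0).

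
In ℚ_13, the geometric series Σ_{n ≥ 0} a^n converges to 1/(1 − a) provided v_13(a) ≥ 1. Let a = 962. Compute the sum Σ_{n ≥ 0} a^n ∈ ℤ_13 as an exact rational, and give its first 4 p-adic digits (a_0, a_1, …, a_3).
Σ a^n = 1/(1 − a) = -1/961;  first 4 digits = (1, 9, 8, 6)

v_13(a) = 1 ≥ 1, so the series converges in ℤ_13 to 1/(1 − a) = 1/(1 − 962) = -1/961. Expand this rational in ℤ_13: compute digits iteratively via d_i = x_i mod 13, x_{i+1} = (x_i − d_i)/13. The first 4 digits are (1, 9, 8, 6).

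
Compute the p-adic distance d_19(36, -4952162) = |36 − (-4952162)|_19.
d_19(36, -4952162) = 1/2476099

Step 1 — x − y = 36 − (-4952162) = 4952198. Step 2 — v_19(4952198) = 5 (factor: 4952198 = (19^5 · 2); the sign does not affect v_p). Step 3 — |x − y|_19 = 19^{-5} = 1/2476099.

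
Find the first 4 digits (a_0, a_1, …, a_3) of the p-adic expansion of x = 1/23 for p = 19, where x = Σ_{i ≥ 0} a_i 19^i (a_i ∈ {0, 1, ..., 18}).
(a_0, …, a_3) = (5, 8, 7, 12)

v_19(1/23) = 0 (numerator and denominator both coprime to 19), so x ∈ ℤ_19^×. Compute digits iteratively via a_i = x_i mod 19, x_{i+1} = (x_i − a_i)/19, with x_0 = x:
  x_0 = 1/23;  a_0 = 5;  x_1 = (x_0 − 5)/19 = -6/23
  x_1 = -6/23;  a_1 = 8;  x_2 = (x_1 − 8)/19 = -10/23
  x_2 = -10/23;  a_2 = 7;  x_3 = (x_2 − 7)/19 = -9/23
  x_3 = -9/23;  a_3 = 12;  x_4 = (x_3 − 12)/19 = -15/23
Digits: (5, 8, 7, 12).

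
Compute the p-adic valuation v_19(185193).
v_19(185193) = 3

v_19(n) is the largest exponent k such that 19^k divides n. Factor out: 185193 = 19^3 · 27. (Sign doesn't affect v_p.) So v_19(185193) = 3.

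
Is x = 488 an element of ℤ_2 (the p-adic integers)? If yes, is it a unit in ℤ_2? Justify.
x ∈ ℤ_2 but not a unit; v_2(x) = 3 > 0

ℤ_2 = {x ∈ ℚ_2 : v_2(x) ≥ 0} and ℤ_2^× = {x ∈ ℤ_2 : v_2(x) = 0}. Here v_2(488) = v_2(num) − v_2(den) = 3; compare against these criteria.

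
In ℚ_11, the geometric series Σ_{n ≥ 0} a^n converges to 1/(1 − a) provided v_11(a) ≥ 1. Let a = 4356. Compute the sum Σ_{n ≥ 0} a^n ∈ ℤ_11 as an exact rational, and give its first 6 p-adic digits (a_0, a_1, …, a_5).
Σ a^n = 1/(1 − a) = -1/4355;  first 6 digits = (1, 0, 3, 3, 9, 7)

v_11(a) = 2 ≥ 1, so the series converges in ℤ_11 to 1/(1 − a) = 1/(1 − 4356) = -1/4355. Expand this rational in ℤ_11: compute digits iteratively via d_i = x_i mod 11, x_{i+1} = (x_i − d_i)/11. The first 6 digits are (1, 0, 3, 3, 9, 7).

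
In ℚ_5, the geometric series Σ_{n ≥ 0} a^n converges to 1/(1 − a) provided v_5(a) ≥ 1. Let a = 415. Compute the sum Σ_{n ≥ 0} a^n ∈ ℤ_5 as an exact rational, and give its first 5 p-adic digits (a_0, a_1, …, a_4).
Σ a^n = 1/(1 − a) = -1/414;  first 5 digits = (1, 3, 0, 3, 4)

v_5(a) = 1 ≥ 1, so the series converges in ℤ_5 to 1/(1 − a) = 1/(1 − 415) = -1/414. Expand this rational in ℤ_5: compute digits iteratively via d_i = x_i mod 5, x_{i+1} = (x_i − d_i)/5. The first 5 digits are (1, 3, 0, 3, 4).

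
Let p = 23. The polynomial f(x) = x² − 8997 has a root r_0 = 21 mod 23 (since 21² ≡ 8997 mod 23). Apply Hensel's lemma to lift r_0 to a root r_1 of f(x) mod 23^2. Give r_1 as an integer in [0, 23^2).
r_1 = 527 (mod 529)

Hensel's recurrence: r_{i+1} = r_i − f(r_i)·(f′(r_i))^{-1} mod 23^{i+2}, with f′(x) = 2x. Iterate:
  r_0 = 21 (mod 23)
  r_1 = 527 (mod 529)
Final: r_1 = 527, and one checks f(r_1) ≡ 0 mod 23^2.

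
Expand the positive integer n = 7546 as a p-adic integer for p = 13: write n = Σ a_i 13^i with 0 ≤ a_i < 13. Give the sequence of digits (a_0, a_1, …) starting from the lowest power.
(a_0, a_1, …) = (6, 8, 5, 3)

Repeated division by 13 gives the digits low-to-high: 7546 = 6 + 8·13^1 + 5·13^2 + 3·13^3. Digit sequence: (6, 8, 5, 3).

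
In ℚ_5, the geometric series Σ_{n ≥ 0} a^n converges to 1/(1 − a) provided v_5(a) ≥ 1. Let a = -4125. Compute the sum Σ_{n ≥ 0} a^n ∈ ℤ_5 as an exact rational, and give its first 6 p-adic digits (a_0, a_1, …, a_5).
Σ a^n = 1/(1 − a) = 1/4126;  first 6 digits = (1, 0, 0, 2, 3, 3)

v_5(a) = 3 ≥ 1, so the series converges in ℤ_5 to 1/(1 − a) = 1/(1 − (-4125)) = 1/4126. Expand this rational in ℤ_5: compute digits iteratively via d_i = x_i mod 5, x_{i+1} = (x_i − d_i)/5. The first 6 digits are (1, 0, 0, 2, 3, 3).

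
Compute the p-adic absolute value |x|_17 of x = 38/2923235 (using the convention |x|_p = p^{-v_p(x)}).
|38/2923235|_17 = 83521

Step 1 — compute v_17(x) by factoring powers of 17 out of the numerator and denominator: v_17(38/2923235) = -4. Step 2 — apply |x|_p = p^{-v_p(x)} = 17^{4} = 83521.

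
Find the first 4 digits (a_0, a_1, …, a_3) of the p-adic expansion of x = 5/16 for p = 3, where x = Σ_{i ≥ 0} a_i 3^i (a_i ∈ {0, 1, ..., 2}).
(a_0, …, a_3) = (2, 0, 0, 2)

v_3(5/16) = 0 (numerator and denominator both coprime to 3), so x ∈ ℤ_3^×. Compute digits iteratively via a_i = x_i mod 3, x_{i+1} = (x_i − a_i)/3, with x_0 = x:
  x_0 = 5/16;  a_0 = 2;  x_1 = (x_0 − 2)/3 = -9/16
  x_1 = -9/16;  a_1 = 0;  x_2 = (x_1 − 0)/3 = -3/16
  x_2 = -3/16;  a_2 = 0;  x_3 = (x_2 − 0)/3 = -1/16
  x_3 = -1/16;  a_3 = 2;  x_4 = (x_3 − 2)/3 = -11/16
Digits: (2, 0, 0, 2).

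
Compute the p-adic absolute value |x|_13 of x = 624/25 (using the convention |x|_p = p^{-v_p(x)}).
|624/25|_13 = 1/13

Step 1 — compute v_13(x) by factoring powers of 13 out of the numerator and denominator: v_13(624/25) = 1. Step 2 — apply |x|_p = p^{-v_p(x)} = 13^{-1} = 1/13.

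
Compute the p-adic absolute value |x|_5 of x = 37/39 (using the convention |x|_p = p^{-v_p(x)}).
|37/39|_5 = 1

Step 1 — compute v_5(x) by factoring powers of 5 out of the numerator and denominator: v_5(37/39) = 0. Step 2 — apply |x|_p = p^{-v_p(x)} = 5^{0} = 1.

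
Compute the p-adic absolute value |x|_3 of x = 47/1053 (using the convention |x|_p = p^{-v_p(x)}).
|47/1053|_3 = 81

Step 1 — compute v_3(x) by factoring powers of 3 out of the numerator and denominator: v_3(47/1053) = -4. Step 2 — apply |x|_p = p^{-v_p(x)} = 3^{4} = 81.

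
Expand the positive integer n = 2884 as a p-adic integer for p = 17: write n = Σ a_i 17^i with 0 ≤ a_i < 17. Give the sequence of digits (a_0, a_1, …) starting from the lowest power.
(a_0, a_1, …) = (11, 16, 9)

Repeated division by 17 gives the digits low-to-high: 2884 = 11 + 16·17^1 + 9·17^2. Digit sequence: (11, 16, 9).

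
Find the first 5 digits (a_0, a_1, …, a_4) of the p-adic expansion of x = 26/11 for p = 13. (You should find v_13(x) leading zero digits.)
(a_0, …, a_4) = (0, 12, 5, 9, 4)

v_13(26/11) = 1, so a_0 = ... = a_0 = 0. Factor out: x = 13^1 · u with u = 2/11 a unit in ℤ_13. Expand u iteratively via a_{v+i} = u_i mod 13, u_{i+1} = (u_i − a_{v+i})/13:
  u_0 = 2/11;  a_1 = 12;  u_1 = (u_0 − 12)/13 = -10/11
  u_1 = -10/11;  a_2 = 5;  u_2 = (u_1 − 5)/13 = -5/11
  u_2 = -5/11;  a_3 = 9;  u_3 = (u_2 − 9)/13 = -8/11
  u_3 = -8/11;  a_4 = 4;  u_4 = (u_3 − 4)/13 = -4/11
Digits: (0, 12, 5, 9, 4).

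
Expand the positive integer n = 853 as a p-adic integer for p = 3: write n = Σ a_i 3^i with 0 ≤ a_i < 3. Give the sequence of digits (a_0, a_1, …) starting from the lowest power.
(a_0, a_1, …) = (1, 2, 1, 1, 1, 0, 1)

Repeated division by 3 gives the digits low-to-high: 853 = 1 + 2·3^1 + 1·3^2 + 1·3^3 + 1·3^4 + 1·3^6. Digit sequence: (1, 2, 1, 1, 1, 0, 1).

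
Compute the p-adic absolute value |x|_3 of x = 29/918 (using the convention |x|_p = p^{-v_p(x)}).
|29/918|_3 = 27

Step 1 — compute v_3(x) by factoring powers of 3 out of the numerator and denominator: v_3(29/918) = -3. Step 2 — apply |x|_p = p^{-v_p(x)} = 3^{3} = 27.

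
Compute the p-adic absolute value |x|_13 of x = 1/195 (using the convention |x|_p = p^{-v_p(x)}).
|1/195|_13 = 13

Step 1 — compute v_13(x) by factoring powers of 13 out of the numerator and denominator: v_13(1/195) = -1. Step 2 — apply |x|_p = p^{-v_p(x)} = 13^{1} = 13.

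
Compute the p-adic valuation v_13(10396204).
v_13(10396204) = 5

v_13(n) is the largest exponent k such that 13^k divides n. Factor out: 10396204 = 13^5 · 28. (Sign doesn't affect v_p.) So v_13(10396204) = 5.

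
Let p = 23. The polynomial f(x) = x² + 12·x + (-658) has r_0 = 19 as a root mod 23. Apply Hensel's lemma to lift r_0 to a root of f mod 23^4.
r_3 = 52804 (mod 279841)

Hensel: r_{i+1} = r_i − f(r_i)·(f′(r_i))^{-1} mod 23^{i+2}, f′(x) = 2x + 12. Iterate:
  r_0 = 19 (mod 23)
  r_1 = 433 (mod 529)
  r_2 = 4136 (mod 12167)
  r_3 = 52804 (mod 279841)
Final: r = 52804 satisfies f(r) ≡ 0 mod 23^4.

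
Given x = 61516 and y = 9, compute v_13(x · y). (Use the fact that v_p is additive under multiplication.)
v_13(553644) = 3

v_p(x) = 3 (factor: 61516 = 13^3 · 28); v_p(y) = 0 (factor: 9 = 13^0 · 9). Additivity: v_p(xy) = v_p(x) + v_p(y) = 3 + 0 = 3. (Direct check: xy = 553644 = 13^3 · (252).)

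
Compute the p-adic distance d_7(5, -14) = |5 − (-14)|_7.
d_7(5, -14) = 1

Step 1 — x − y = 5 − (-14) = 19. Step 2 — v_7(19) = 0 (factor: 19 = (7^0 · 19); the sign does not affect v_p). Step 3 — |x − y|_7 = 7^{0} = 1.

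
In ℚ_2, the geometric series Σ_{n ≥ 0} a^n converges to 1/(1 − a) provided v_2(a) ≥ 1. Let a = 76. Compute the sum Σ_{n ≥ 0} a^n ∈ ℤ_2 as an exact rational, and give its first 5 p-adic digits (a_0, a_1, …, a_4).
Σ a^n = 1/(1 − a) = -1/75;  first 5 digits = (1, 0, 1, 1, 1)

v_2(a) = 2 ≥ 1, so the series converges in ℤ_2 to 1/(1 − a) = 1/(1 − 76) = -1/75. Expand this rational in ℤ_2: compute digits iteratively via d_i = x_i mod 2, x_{i+1} = (x_i − d_i)/2. The first 5 digits are (1, 0, 1, 1, 1).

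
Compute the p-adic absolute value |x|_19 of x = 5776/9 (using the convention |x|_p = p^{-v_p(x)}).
|5776/9|_19 = 1/361

Step 1 — compute v_19(x) by factoring powers of 19 out of the numerator and denominator: v_19(5776/9) = 2. Step 2 — apply |x|_p = p^{-v_p(x)} = 19^{-2} = 1/361.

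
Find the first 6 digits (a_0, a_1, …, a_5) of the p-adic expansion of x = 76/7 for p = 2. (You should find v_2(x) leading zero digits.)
(a_0, …, a_5) = (0, 0, 1, 0, 1, 0)

v_2(76/7) = 2, so a_0 = ... = a_1 = 0. Factor out: x = 2^2 · u with u = 19/7 a unit in ℤ_2. Expand u iteratively via a_{v+i} = u_i mod 2, u_{i+1} = (u_i − a_{v+i})/2:
  u_0 = 19/7;  a_2 = 1;  u_1 = (u_0 − 1)/2 = 6/7
  u_1 = 6/7;  a_3 = 0;  u_2 = (u_1 − 0)/2 = 3/7
  u_2 = 3/7;  a_4 = 1;  u_3 = (u_2 − 1)/2 = -2/7
  u_3 = -2/7;  a_5 = 0;  u_4 = (u_3 − 0)/2 = -1/7
Digits: (0, 0, 1, 0, 1, 0).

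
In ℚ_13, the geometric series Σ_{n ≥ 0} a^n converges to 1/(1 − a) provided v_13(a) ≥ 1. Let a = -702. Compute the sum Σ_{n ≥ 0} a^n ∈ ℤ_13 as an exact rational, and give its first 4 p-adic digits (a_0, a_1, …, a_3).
Σ a^n = 1/(1 − a) = 1/703;  first 4 digits = (1, 11, 12, 7)

v_13(a) = 1 ≥ 1, so the series converges in ℤ_13 to 1/(1 − a) = 1/(1 − (-702)) = 1/703. Expand this rational in ℤ_13: compute digits iteratively via d_i = x_i mod 13, x_{i+1} = (x_i − d_i)/13. The first 4 digits are (1, 11, 12, 7).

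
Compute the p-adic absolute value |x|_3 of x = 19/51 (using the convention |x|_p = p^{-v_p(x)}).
|19/51|_3 = 3

Step 1 — compute v_3(x) by factoring powers of 3 out of the numerator and denominator: v_3(19/51) = -1. Step 2 — apply |x|_p = p^{-v_p(x)} = 3^{1} = 3.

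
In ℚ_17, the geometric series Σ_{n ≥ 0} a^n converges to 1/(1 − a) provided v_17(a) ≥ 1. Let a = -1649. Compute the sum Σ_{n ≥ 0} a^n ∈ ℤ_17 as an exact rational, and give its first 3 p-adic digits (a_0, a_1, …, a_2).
Σ a^n = 1/(1 − a) = 1/1650;  first 3 digits = (1, 5, 2)

v_17(a) = 1 ≥ 1, so the series converges in ℤ_17 to 1/(1 − a) = 1/(1 − (-1649)) = 1/1650. Expand this rational in ℤ_17: compute digits iteratively via d_i = x_i mod 17, x_{i+1} = (x_i − d_i)/17. The first 3 digits are (1, 5, 2).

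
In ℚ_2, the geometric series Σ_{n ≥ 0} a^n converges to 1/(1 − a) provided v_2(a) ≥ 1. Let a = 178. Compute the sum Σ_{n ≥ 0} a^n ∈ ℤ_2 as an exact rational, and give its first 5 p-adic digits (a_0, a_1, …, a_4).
Σ a^n = 1/(1 − a) = -1/177;  first 5 digits = (1, 1, 1, 1, 0)

v_2(a) = 1 ≥ 1, so the series converges in ℤ_2 to 1/(1 − a) = 1/(1 − 178) = -1/177. Expand this rational in ℤ_2: compute digits iteratively via d_i = x_i mod 2, x_{i+1} = (x_i − d_i)/2. The first 5 digits are (1, 1, 1, 1, 0).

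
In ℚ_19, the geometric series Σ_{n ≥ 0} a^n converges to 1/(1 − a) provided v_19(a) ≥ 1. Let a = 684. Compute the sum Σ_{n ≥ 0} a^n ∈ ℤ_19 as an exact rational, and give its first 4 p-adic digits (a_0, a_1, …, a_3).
Σ a^n = 1/(1 − a) = -1/683;  first 4 digits = (1, 17, 5, 3)

v_19(a) = 1 ≥ 1, so the series converges in ℤ_19 to 1/(1 − a) = 1/(1 − 684) = -1/683. Expand this rational in ℤ_19: compute digits iteratively via d_i = x_i mod 19, x_{i+1} = (x_i − d_i)/19. The first 4 digits are (1, 17, 5, 3).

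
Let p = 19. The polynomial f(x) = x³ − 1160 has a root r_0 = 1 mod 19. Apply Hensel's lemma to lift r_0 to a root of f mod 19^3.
r_2 = 2794 (mod 6859)

Hensel: r_{i+1} = r_i − f(r_i)/f′(r_i) mod 19^{i+2}, where f′(x) = 3x². Iterate:
  r_0 = 1 (mod 19)
  r_1 = 267 (mod 361)
  r_2 = 2794 (mod 6859)
Final: r = 2794 with f(r) ≡ 0 mod 19^3.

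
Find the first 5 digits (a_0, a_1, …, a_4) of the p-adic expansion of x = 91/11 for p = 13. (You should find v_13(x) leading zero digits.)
(a_0, …, a_4) = (0, 3, 1, 7, 3)

v_13(91/11) = 1, so a_0 = ... = a_0 = 0. Factor out: x = 13^1 · u with u = 7/11 a unit in ℤ_13. Expand u iteratively via a_{v+i} = u_i mod 13, u_{i+1} = (u_i − a_{v+i})/13:
  u_0 = 7/11;  a_1 = 3;  u_1 = (u_0 − 3)/13 = -2/11
  u_1 = -2/11;  a_2 = 1;  u_2 = (u_1 − 1)/13 = -1/11
  u_2 = -1/11;  a_3 = 7;  u_3 = (u_2 − 7)/13 = -6/11
  u_3 = -6/11;  a_4 = 3;  u_4 = (u_3 − 3)/13 = -3/11
Digits: (0, 3, 1, 7, 3).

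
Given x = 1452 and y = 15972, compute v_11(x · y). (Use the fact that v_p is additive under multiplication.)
v_11(23191344) = 5

v_p(x) = 2 (factor: 1452 = 11^2 · 12); v_p(y) = 3 (factor: 15972 = 11^3 · 12). Additivity: v_p(xy) = v_p(x) + v_p(y) = 2 + 3 = 5. (Direct check: xy = 23191344 = 11^5 · (144).)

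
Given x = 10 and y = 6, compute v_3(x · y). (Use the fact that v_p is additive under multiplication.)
v_3(60) = 1

v_p(x) = 0 (factor: 10 = 3^0 · 10); v_p(y) = 1 (factor: 6 = 3^1 · 2). Additivity: v_p(xy) = v_p(x) + v_p(y) = 0 + 1 = 1. (Direct check: xy = 60 = 3^1 · (20).)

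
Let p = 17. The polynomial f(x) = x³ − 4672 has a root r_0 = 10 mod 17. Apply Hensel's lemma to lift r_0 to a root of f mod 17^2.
r_1 = 265 (mod 289)

Hensel: r_{i+1} = r_i − f(r_i)/f′(r_i) mod 17^{i+2}, where f′(x) = 3x². Iterate:
  r_0 = 10 (mod 17)
  r_1 = 265 (mod 289)
Final: r = 265 with f(r) ≡ 0 mod 17^2.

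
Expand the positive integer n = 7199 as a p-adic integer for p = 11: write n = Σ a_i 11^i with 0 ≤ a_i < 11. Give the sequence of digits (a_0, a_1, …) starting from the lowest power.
(a_0, a_1, …) = (5, 5, 4, 5)

Repeated division by 11 gives the digits low-to-high: 7199 = 5 + 5·11^1 + 4·11^2 + 5·11^3. Digit sequence: (5, 5, 4, 5).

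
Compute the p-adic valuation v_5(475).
v_5(475) = 2

v_5(n) is the largest exponent k such that 5^k divides n. Factor out: 475 = 5^2 · 19. (Sign doesn't affect v_p.) So v_5(475) = 2.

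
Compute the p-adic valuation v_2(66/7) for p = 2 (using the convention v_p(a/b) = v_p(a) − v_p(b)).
v_2(66/7) = 1

Factor powers of 2 from the numerator and denominator of the reduced fraction: 66 = 2^1 · 33 and 7 = 2^0 · 7. Apply v_p(a/b) = v_p(a) − v_p(b): v_2(66/7) = 1 − 0 = 1.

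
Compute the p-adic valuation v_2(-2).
v_2(-2) = 1

v_2(n) is the largest exponent k such that 2^k divides n. Factor out: -2 = -2^1 · 1. (Sign doesn't affect v_p.) So v_2(-2) = 1.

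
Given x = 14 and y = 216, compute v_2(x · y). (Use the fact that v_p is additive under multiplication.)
v_2(3024) = 4

v_p(x) = 1 (factor: 14 = 2^1 · 7); v_p(y) = 3 (factor: 216 = 2^3 · 27). Additivity: v_p(xy) = v_p(x) + v_p(y) = 1 + 3 = 4. (Direct check: xy = 3024 = 2^4 · (189).)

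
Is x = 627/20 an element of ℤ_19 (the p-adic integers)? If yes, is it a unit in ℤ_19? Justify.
x ∈ ℤ_19 but not a unit; v_19(x) = 1 > 0

ℤ_19 = {x ∈ ℚ_19 : v_19(x) ≥ 0} and ℤ_19^× = {x ∈ ℤ_19 : v_19(x) = 0}. Here v_19(627/20) = v_19(num) − v_19(den) = 1; compare against these criteria.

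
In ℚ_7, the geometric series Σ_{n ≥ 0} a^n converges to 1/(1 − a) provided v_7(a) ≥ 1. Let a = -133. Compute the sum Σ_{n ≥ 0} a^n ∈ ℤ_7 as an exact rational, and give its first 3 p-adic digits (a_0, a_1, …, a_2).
Σ a^n = 1/(1 − a) = 1/134;  first 3 digits = (1, 2, 1)

v_7(a) = 1 ≥ 1, so the series converges in ℤ_7 to 1/(1 − a) = 1/(1 − (-133)) = 1/134. Expand this rational in ℤ_7: compute digits iteratively via d_i = x_i mod 7, x_{i+1} = (x_i − d_i)/7. The first 3 digits are (1, 2, 1).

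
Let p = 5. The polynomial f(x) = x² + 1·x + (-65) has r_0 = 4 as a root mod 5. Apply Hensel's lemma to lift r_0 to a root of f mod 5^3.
r_2 = 34 (mod 125)

Hensel: r_{i+1} = r_i − f(r_i)·(f′(r_i))^{-1} mod 5^{i+2}, f′(x) = 2x + 1. Iterate:
  r_0 = 4 (mod 5)
  r_1 = 9 (mod 25)
  r_2 = 34 (mod 125)
Final: r = 34 satisfies f(r) ≡ 0 mod 5^3.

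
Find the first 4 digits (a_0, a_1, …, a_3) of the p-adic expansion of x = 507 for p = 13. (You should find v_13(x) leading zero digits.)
(a_0, …, a_3) = (0, 0, 3, 0)

v_13(507) = 2, so a_0 = ... = a_1 = 0. Factor out: x = 13^2 · u with u = 3 a unit in ℤ_13. Expand u iteratively via a_{v+i} = u_i mod 13, u_{i+1} = (u_i − a_{v+i})/13:
  u_0 = 3;  a_2 = 3;  u_1 = (u_0 − 3)/13 = 0
  u_1 = 0;  a_3 = 0;  u_2 = (u_1 − 0)/13 = 0
Digits: (0, 0, 3, 0).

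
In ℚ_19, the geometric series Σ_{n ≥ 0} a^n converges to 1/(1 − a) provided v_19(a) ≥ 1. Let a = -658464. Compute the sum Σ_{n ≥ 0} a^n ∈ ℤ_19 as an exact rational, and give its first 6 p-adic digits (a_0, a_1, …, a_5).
Σ a^n = 1/(1 − a) = 1/658465;  first 6 digits = (1, 0, 0, 18, 13, 18)

v_19(a) = 3 ≥ 1, so the series converges in ℤ_19 to 1/(1 − a) = 1/(1 − (-658464)) = 1/658465. Expand this rational in ℤ_19: compute digits iteratively via d_i = x_i mod 19, x_{i+1} = (x_i − d_i)/19. The first 6 digits are (1, 0, 0, 18, 13, 18).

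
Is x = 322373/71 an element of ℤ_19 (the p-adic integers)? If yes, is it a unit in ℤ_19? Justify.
x ∈ ℤ_19 but not a unit; v_19(x) = 3 > 0

ℤ_19 = {x ∈ ℚ_19 : v_19(x) ≥ 0} and ℤ_19^× = {x ∈ ℤ_19 : v_19(x) = 0}. Here v_19(322373/71) = v_19(num) − v_19(den) = 3; compare against these criteria.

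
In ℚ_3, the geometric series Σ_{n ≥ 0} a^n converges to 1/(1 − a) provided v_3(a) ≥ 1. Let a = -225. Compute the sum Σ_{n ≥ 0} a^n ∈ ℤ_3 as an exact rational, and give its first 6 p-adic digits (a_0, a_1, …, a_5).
Σ a^n = 1/(1 − a) = 1/226;  first 6 digits = (1, 0, 2, 0, 1, 0)

v_3(a) = 2 ≥ 1, so the series converges in ℤ_3 to 1/(1 − a) = 1/(1 − (-225)) = 1/226. Expand this rational in ℤ_3: compute digits iteratively via d_i = x_i mod 3, x_{i+1} = (x_i − d_i)/3. The first 6 digits are (1, 0, 2, 0, 1, 0).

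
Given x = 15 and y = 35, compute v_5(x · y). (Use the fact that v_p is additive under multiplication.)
v_5(525) = 2

v_p(x) = 1 (factor: 15 = 5^1 · 3); v_p(y) = 1 (factor: 35 = 5^1 · 7). Additivity: v_p(xy) = v_p(x) + v_p(y) = 1 + 1 = 2. (Direct check: xy = 525 = 5^2 · (21).)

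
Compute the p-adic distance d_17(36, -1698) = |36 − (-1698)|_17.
d_17(36, -1698) = 1/289

Step 1 — x − y = 36 − (-1698) = 1734. Step 2 — v_17(1734) = 2 (factor: 1734 = (17^2 · 6); the sign does not affect v_p). Step 3 — |x − y|_17 = 17^{-2} = 1/289.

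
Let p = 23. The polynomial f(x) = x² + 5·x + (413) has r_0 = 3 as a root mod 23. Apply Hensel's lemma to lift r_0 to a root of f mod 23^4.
r_3 = 222528 (mod 279841)

Hensel: r_{i+1} = r_i − f(r_i)·(f′(r_i))^{-1} mod 23^{i+2}, f′(x) = 2x + 5. Iterate:
  r_0 = 3 (mod 23)
  r_1 = 348 (mod 529)
  r_2 = 3522 (mod 12167)
  r_3 = 222528 (mod 279841)
Final: r = 222528 satisfies f(r) ≡ 0 mod 23^4.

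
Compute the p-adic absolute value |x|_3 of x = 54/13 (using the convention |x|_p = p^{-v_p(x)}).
|54/13|_3 = 1/27

Step 1 — compute v_3(x) by factoring powers of 3 out of the numerator and denominator: v_3(54/13) = 3. Step 2 — apply |x|_p = p^{-v_p(x)} = 3^{-3} = 1/27.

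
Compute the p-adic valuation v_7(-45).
v_7(-45) = 0

v_7(n) is the largest exponent k such that 7^k divides n. Factor out: -45 = -7^0 · 45. (Sign doesn't affect v_p.) So v_7(-45) = 0.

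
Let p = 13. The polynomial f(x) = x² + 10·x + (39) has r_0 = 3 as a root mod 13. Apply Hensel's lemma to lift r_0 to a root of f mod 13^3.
r_2 = 1329 (mod 2197)

Hensel: r_{i+1} = r_i − f(r_i)·(f′(r_i))^{-1} mod 13^{i+2}, f′(x) = 2x + 10. Iterate:
  r_0 = 3 (mod 13)
  r_1 = 146 (mod 169)
  r_2 = 1329 (mod 2197)
Final: r = 1329 satisfies f(r) ≡ 0 mod 13^3.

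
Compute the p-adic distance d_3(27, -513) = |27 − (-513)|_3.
d_3(27, -513) = 1/27

Step 1 — x − y = 27 − (-513) = 540. Step 2 — v_3(540) = 3 (factor: 540 = (3^3 · 20); the sign does not affect v_p). Step 3 — |x − y|_3 = 3^{-3} = 1/27.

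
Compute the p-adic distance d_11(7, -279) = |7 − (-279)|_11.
d_11(7, -279) = 1/11

Step 1 — x − y = 7 − (-279) = 286. Step 2 — v_11(286) = 1 (factor: 286 = (11^1 · 26); the sign does not affect v_p). Step 3 — |x − y|_11 = 11^{-1} = 1/11.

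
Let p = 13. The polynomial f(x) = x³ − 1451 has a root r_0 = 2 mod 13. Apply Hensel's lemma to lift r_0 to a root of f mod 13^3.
r_2 = 925 (mod 2197)

Hensel: r_{i+1} = r_i − f(r_i)/f′(r_i) mod 13^{i+2}, where f′(x) = 3x². Iterate:
  r_0 = 2 (mod 13)
  r_1 = 80 (mod 169)
  r_2 = 925 (mod 2197)
Final: r = 925 with f(r) ≡ 0 mod 13^3.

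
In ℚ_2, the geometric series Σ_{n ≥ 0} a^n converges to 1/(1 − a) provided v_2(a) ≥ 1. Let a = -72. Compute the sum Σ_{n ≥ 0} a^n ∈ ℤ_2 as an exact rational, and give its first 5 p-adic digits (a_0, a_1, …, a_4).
Σ a^n = 1/(1 − a) = 1/73;  first 5 digits = (1, 0, 0, 1, 1)

v_2(a) = 3 ≥ 1, so the series converges in ℤ_2 to 1/(1 − a) = 1/(1 − (-72)) = 1/73. Expand this rational in ℤ_2: compute digits iteratively via d_i = x_i mod 2, x_{i+1} = (x_i − d_i)/2. The first 5 digits are (1, 0, 0, 1, 1).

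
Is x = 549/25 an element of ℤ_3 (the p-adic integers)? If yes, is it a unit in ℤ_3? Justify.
x ∈ ℤ_3 but not a unit; v_3(x) = 2 > 0

ℤ_3 = {x ∈ ℚ_3 : v_3(x) ≥ 0} and ℤ_3^× = {x ∈ ℤ_3 : v_3(x) = 0}. Here v_3(549/25) = v_3(num) − v_3(den) = 2; compare against these criteria.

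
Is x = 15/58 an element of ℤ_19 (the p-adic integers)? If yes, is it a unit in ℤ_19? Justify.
x ∈ ℤ_19^× (unit); v_19(x) = 0

ℤ_19 = {x ∈ ℚ_19 : v_19(x) ≥ 0} and ℤ_19^× = {x ∈ ℤ_19 : v_19(x) = 0}. Here v_19(15/58) = v_19(num) − v_19(den) = 0; compare against these criteria.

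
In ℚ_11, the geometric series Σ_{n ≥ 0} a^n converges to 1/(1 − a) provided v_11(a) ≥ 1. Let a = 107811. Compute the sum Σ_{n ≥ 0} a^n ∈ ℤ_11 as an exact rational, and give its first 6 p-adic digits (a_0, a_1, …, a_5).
Σ a^n = 1/(1 − a) = -1/107810;  first 6 digits = (1, 0, 0, 4, 7, 0)

v_11(a) = 3 ≥ 1, so the series converges in ℤ_11 to 1/(1 − a) = 1/(1 − 107811) = -1/107810. Expand this rational in ℤ_11: compute digits iteratively via d_i = x_i mod 11, x_{i+1} = (x_i − d_i)/11. The first 6 digits are (1, 0, 0, 4, 7, 0).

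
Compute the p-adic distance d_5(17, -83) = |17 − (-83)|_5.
d_5(17, -83) = 1/25

Step 1 — x − y = 17 − (-83) = 100. Step 2 — v_5(100) = 2 (factor: 100 = (5^2 · 4); the sign does not affect v_p). Step 3 — |x − y|_5 = 5^{-2} = 1/25.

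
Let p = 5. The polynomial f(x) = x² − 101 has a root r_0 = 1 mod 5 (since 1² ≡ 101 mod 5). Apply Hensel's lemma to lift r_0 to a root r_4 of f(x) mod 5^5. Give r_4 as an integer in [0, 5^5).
r_4 = 1926 (mod 3125)

Hensel's recurrence: r_{i+1} = r_i − f(r_i)·(f′(r_i))^{-1} mod 5^{i+2}, with f′(x) = 2x. Iterate:
  r_0 = 1 (mod 5)
  r_1 = 1 (mod 25)
  r_2 = 51 (mod 125)
  r_3 = 51 (mod 625)
  r_4 = 1926 (mod 3125)
Final: r_4 = 1926, and one checks f(r_4) ≡ 0 mod 5^5.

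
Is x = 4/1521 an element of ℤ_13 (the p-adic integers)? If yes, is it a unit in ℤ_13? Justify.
x ∉ ℤ_13 (v_13(x) = -2 < 0)

ℤ_13 = {x ∈ ℚ_13 : v_13(x) ≥ 0} and ℤ_13^× = {x ∈ ℤ_13 : v_13(x) = 0}. Here v_13(4/1521) = v_13(num) − v_13(den) = -2; compare against these criteria.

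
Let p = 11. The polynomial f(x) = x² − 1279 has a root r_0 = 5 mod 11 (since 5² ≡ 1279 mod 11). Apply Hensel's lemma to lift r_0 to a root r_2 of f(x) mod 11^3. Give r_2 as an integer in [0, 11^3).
r_2 = 203 (mod 1331)

Hensel's recurrence: r_{i+1} = r_i − f(r_i)·(f′(r_i))^{-1} mod 11^{i+2}, with f′(x) = 2x. Iterate:
  r_0 = 5 (mod 11)
  r_1 = 82 (mod 121)
  r_2 = 203 (mod 1331)
Final: r_2 = 203, and one checks f(r_2) ≡ 0 mod 11^3.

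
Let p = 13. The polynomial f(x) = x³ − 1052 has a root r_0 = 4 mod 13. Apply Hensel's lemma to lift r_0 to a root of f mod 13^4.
r_3 = 14798 (mod 28561)

Hensel: r_{i+1} = r_i − f(r_i)/f′(r_i) mod 13^{i+2}, where f′(x) = 3x². Iterate:
  r_0 = 4 (mod 13)
  r_1 = 95 (mod 169)
  r_2 = 1616 (mod 2197)
  r_3 = 14798 (mod 28561)
Final: r = 14798 with f(r) ≡ 0 mod 13^4.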